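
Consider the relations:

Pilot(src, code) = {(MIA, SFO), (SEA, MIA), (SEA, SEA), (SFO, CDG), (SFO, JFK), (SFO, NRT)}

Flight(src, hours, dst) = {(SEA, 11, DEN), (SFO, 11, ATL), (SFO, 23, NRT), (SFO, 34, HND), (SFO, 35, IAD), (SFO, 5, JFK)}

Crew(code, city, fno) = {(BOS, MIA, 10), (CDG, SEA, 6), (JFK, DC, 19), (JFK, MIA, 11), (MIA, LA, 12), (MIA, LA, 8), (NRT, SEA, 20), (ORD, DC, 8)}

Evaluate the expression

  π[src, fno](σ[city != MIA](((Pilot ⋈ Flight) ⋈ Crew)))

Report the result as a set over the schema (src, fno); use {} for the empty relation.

Pilot ⋈ Flight (natural join on src): {(SEA, MIA, 11, DEN), (SEA, SEA, 11, DEN), (SFO, CDG, 11, ATL), (SFO, CDG, 23, NRT), (SFO, CDG, 34, HND), (SFO, CDG, 35, IAD), (SFO, CDG, 5, JFK), (SFO, JFK, 11, ATL), (SFO, JFK, 23, NRT), (SFO, JFK, 34, HND), (SFO, JFK, 35, IAD), (SFO, JFK, 5, JFK), (SFO, NRT, 11, ATL), (SFO, NRT, 23, NRT), (SFO, NRT, 34, HND), (SFO, NRT, 35, IAD), (SFO, NRT, 5, JFK)}
(Pilot ⋈ Flight) ⋈ Crew (natural join on code): {(SEA, MIA, 11, DEN, LA, 12), (SEA, MIA, 11, DEN, LA, 8), (SFO, CDG, 11, ATL, SEA, 6), (SFO, CDG, 23, NRT, SEA, 6), (SFO, CDG, 34, HND, SEA, 6), (SFO, CDG, 35, IAD, SEA, 6), (SFO, CDG, 5, JFK, SEA, 6), (SFO, JFK, 11, ATL, DC, 19), (SFO, JFK, 11, ATL, MIA, 11), (SFO, JFK, 23, NRT, DC, 19), (SFO, JFK, 23, NRT, MIA, 11), (SFO, JFK, 34, HND, DC, 19), (SFO, JFK, 34, HND, MIA, 11), (SFO, JFK, 35, IAD, DC, 19), (SFO, JFK, 35, IAD, MIA, 11), (SFO, JFK, 5, JFK, DC, 19), (SFO, JFK, 5, JFK, MIA, 11), (SFO, NRT, 11, ATL, SEA, 20), (SFO, NRT, 23, NRT, SEA, 20), (SFO, NRT, 34, HND, SEA, 20), (SFO, NRT, 35, IAD, SEA, 20), (SFO, NRT, 5, JFK, SEA, 20)}
Apply σ_{city != MIA}; surviving tuples: {(SEA, MIA, 11, DEN, LA, 12), (SEA, MIA, 11, DEN, LA, 8), (SFO, CDG, 11, ATL, SEA, 6), (SFO, CDG, 23, NRT, SEA, 6), (SFO, CDG, 34, HND, SEA, 6), (SFO, CDG, 35, IAD, SEA, 6), (SFO, CDG, 5, JFK, SEA, 6), (SFO, JFK, 11, ATL, DC, 19), (SFO, JFK, 23, NRT, DC, 19), (SFO, JFK, 34, HND, DC, 19), (SFO, JFK, 35, IAD, DC, 19), (SFO, JFK, 5, JFK, DC, 19), (SFO, NRT, 11, ATL, SEA, 20), (SFO, NRT, 23, NRT, SEA, 20), (SFO, NRT, 34, HND, SEA, 20), (SFO, NRT, 35, IAD, SEA, 20), (SFO, NRT, 5, JFK, SEA, 20)}
Projecting to src, fno (12 duplicate(s) eliminated): {(SEA, 12), (SEA, 8), (SFO, 19), (SFO, 20), (SFO, 6)}

{(SEA, 12), (SEA, 8), (SFO, 19), (SFO, 20), (SFO, 6)}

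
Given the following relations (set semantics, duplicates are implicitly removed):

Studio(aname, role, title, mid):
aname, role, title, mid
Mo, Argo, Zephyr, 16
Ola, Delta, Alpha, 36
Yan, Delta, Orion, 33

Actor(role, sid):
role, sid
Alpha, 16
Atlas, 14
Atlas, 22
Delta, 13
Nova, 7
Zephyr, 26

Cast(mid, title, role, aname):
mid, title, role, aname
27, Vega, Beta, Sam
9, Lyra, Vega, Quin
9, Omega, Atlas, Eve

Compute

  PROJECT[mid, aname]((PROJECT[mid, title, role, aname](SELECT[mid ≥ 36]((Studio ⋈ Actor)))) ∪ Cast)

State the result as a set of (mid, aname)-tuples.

Joining Studio and Actor on role yields {(Ola, Delta, Alpha, 36, 13), (Yan, Delta, Orion, 33, 13)}.
Apply σ_{mid ≥ 36}; surviving tuples: {(Ola, Delta, Alpha, 36, 13)}
π_{mid, title, role, aname} gives {(36, Alpha, Delta, Ola)}.
Union: {(36, Alpha, Delta, Ola)} with {(27, Vega, Beta, Sam), (9, Lyra, Vega, Quin), (9, Omega, Atlas, Eve)} → {(27, Vega, Beta, Sam), (36, Alpha, Delta, Ola), (9, Lyra, Vega, Quin), (9, Omega, Atlas, Eve)}
π_{mid, aname} gives {(27, Sam), (36, Ola), (9, Eve), (9, Quin)}.

{(27, Sam), (36, Ola), (9, Eve), (9, Quin)}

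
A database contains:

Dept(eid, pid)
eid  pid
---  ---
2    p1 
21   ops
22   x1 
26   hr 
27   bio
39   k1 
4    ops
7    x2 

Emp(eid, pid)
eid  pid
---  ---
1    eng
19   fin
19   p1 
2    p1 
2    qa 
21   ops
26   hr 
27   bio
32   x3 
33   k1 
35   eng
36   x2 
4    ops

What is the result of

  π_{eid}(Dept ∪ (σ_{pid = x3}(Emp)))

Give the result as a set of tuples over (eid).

{2, 21, 22, 26, 27, 32, 39, 4, 7}

Filtering on pid = x3 leaves {(32, x3)}.
Set union of the two operands is {(2, p1), (21, ops), (22, x1), (26, hr), (27, bio), (32, x3), (39, k1), (4, ops), (7, x2)}.
Keep only column(s) eid: {2, 21, 22, 26, 27, 32, 39, 4, 7}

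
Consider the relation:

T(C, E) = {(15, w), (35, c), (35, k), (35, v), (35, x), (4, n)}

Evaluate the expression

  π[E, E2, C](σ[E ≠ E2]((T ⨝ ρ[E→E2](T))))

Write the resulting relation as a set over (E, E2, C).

ρ[E→E2]: schema becomes (C, E2); tuples unchanged.
T ⋈ ρ[E→E2](T) (natural join on C): {(15, w, w), (35, c, c), (35, c, k), (35, c, v), (35, c, x), (35, k, c), (35, k, k), (35, k, v), (35, k, x), (35, v, c), (35, v, k), (35, v, v), (35, v, x), (35, x, c), (35, x, k), (35, x, v), (35, x, x), (4, n, n)}
Selection E ≠ E2: {(35, c, k), (35, c, v), (35, c, x), (35, k, c), (35, k, v), (35, k, x), (35, v, c), (35, v, k), (35, v, x), (35, x, c), (35, x, k), (35, x, v)}
π_{E, E2, C} gives {(c, k, 35), (c, v, 35), (c, x, 35), (k, c, 35), (k, v, 35), (k, x, 35), (v, c, 35), (v, k, 35), (v, x, 35), (x, c, 35), (x, k, 35), (x, v, 35)}.

{(c, k, 35), (c, v, 35), (c, x, 35), (k, c, 35), (k, v, 35), (k, x, 35), (v, c, 35), (v, k, 35), (v, x, 35), (x, c, 35), (x, k, 35), (x, v, 35)}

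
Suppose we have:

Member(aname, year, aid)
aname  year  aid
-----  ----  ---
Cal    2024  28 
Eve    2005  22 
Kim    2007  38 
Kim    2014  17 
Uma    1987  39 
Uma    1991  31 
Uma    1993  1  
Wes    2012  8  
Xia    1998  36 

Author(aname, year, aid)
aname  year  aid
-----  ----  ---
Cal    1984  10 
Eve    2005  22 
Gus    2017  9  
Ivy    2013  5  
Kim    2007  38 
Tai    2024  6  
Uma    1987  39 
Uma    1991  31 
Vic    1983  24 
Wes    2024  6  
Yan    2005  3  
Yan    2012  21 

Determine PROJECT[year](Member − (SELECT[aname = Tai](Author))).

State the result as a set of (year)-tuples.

{1987, 1991, 1993, 1998, 2005, 2007, 2012, 2014, 2024}

Selection aname = Tai: {(Tai, 2024, 6)}
Set difference of the two operands is {(Cal, 2024, 28), (Eve, 2005, 22), (Kim, 2007, 38), (Kim, 2014, 17), (Uma, 1987, 39), (Uma, 1991, 31), (Uma, 1993, 1), (Wes, 2012, 8), (Xia, 1998, 36)}.
Keep only column(s) year: {1987, 1991, 1993, 1998, 2005, 2007, 2012, 2014, 2024}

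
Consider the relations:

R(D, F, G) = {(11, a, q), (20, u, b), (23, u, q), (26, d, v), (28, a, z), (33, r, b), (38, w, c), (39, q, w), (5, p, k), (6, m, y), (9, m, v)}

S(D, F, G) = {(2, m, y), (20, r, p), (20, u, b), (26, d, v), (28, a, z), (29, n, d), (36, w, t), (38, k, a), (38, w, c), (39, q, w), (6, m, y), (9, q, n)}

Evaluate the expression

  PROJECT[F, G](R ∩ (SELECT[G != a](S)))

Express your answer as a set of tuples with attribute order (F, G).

{(a, z), (d, v), (m, y), (q, w), (u, b), (w, c)}

σ[G != a]: keep tuples satisfying G != a → {(2, m, y), (20, r, p), (20, u, b), (26, d, v), (28, a, z), (29, n, d), (36, w, t), (38, w, c), (39, q, w), (6, m, y), (9, q, n)}
Taking the intersection: {(20, u, b), (26, d, v), (28, a, z), (38, w, c), (39, q, w), (6, m, y)}
π_{F, G} gives {(a, z), (d, v), (m, y), (q, w), (u, b), (w, c)}.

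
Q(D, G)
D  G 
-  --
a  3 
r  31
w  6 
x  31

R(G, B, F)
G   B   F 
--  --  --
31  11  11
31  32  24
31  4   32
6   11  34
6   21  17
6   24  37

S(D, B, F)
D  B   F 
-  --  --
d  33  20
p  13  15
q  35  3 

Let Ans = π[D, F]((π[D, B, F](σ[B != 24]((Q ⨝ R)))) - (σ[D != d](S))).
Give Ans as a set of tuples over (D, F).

{(r, 11), (r, 24), (r, 32), (w, 17), (w, 34), (x, 11), (x, 24), (x, 32)}

Q ⋈ R (natural join on G): {(r, 31, 11, 11), (r, 31, 32, 24), (r, 31, 4, 32), (w, 6, 11, 34), (w, 6, 21, 17), (w, 6, 24, 37), (x, 31, 11, 11), (x, 31, 32, 24), (x, 31, 4, 32)}
Selection B != 24: {(r, 31, 11, 11), (r, 31, 32, 24), (r, 31, 4, 32), (w, 6, 11, 34), (w, 6, 21, 17), (x, 31, 11, 11), (x, 31, 32, 24), (x, 31, 4, 32)}
π[D, B, F]: project onto (D, B, F) → {(r, 11, 11), (r, 32, 24), (r, 4, 32), (w, 11, 34), (w, 21, 17), (x, 11, 11), (x, 32, 24), (x, 4, 32)}
Selection D != d: {(p, 13, 15), (q, 35, 3)}
Difference: {(r, 11, 11), (r, 32, 24), (r, 4, 32), (w, 11, 34), (w, 21, 17), (x, 11, 11), (x, 32, 24), (x, 4, 32)} with {(p, 13, 15), (q, 35, 3)} → {(r, 11, 11), (r, 32, 24), (r, 4, 32), (w, 11, 34), (w, 21, 17), (x, 11, 11), (x, 32, 24), (x, 4, 32)}
π[D, F]: project onto (D, F) → {(r, 11), (r, 24), (r, 32), (w, 17), (w, 34), (x, 11), (x, 24), (x, 32)}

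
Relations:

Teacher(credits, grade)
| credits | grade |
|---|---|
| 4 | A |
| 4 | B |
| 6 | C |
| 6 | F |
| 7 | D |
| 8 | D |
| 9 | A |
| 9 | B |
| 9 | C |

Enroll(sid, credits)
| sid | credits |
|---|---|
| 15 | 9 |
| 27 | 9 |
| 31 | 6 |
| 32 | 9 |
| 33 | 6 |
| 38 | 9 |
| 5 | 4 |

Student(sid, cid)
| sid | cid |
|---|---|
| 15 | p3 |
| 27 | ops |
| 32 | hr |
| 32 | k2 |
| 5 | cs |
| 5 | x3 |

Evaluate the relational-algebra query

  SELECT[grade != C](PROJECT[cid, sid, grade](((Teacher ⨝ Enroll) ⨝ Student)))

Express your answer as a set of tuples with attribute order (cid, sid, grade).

Teacher ⋈ Enroll (natural join on credits): {(4, A, 5), (4, B, 5), (6, C, 31), (6, C, 33), (6, F, 31), (6, F, 33), (9, A, 15), (9, A, 27), (9, A, 32), (9, A, 38), (9, B, 15), (9, B, 27), (9, B, 32), (9, B, 38), (9, C, 15), (9, C, 27), (9, C, 32), (9, C, 38)}
(Teacher ⨝ Enroll) ⋈ Student (natural join on sid): {(4, A, 5, cs), (4, A, 5, x3), (4, B, 5, cs), (4, B, 5, x3), (9, A, 15, p3), (9, A, 27, ops), (9, A, 32, hr), (9, A, 32, k2), (9, B, 15, p3), (9, B, 27, ops), (9, B, 32, hr), (9, B, 32, k2), (9, C, 15, p3), (9, C, 27, ops), (9, C, 32, hr), (9, C, 32, k2)}
π_{cid, sid, grade} gives {(cs, 5, A), (cs, 5, B), (hr, 32, A), (hr, 32, B), (hr, 32, C), (k2, 32, A), (k2, 32, B), (k2, 32, C), (ops, 27, A), (ops, 27, B), (ops, 27, C), (p3, 15, A), (p3, 15, B), (p3, 15, C), (x3, 5, A), (x3, 5, B)}.
Apply σ_{grade != C}; surviving tuples: {(cs, 5, A), (cs, 5, B), (hr, 32, A), (hr, 32, B), (k2, 32, A), (k2, 32, B), (ops, 27, A), (ops, 27, B), (p3, 15, A), (p3, 15, B), (x3, 5, A), (x3, 5, B)}

{(cs, 5, A), (cs, 5, B), (hr, 32, A), (hr, 32, B), (k2, 32, A), (k2, 32, B), (ops, 27, A), (ops, 27, B), (p3, 15, A), (p3, 15, B), (x3, 5, A), (x3, 5, B)}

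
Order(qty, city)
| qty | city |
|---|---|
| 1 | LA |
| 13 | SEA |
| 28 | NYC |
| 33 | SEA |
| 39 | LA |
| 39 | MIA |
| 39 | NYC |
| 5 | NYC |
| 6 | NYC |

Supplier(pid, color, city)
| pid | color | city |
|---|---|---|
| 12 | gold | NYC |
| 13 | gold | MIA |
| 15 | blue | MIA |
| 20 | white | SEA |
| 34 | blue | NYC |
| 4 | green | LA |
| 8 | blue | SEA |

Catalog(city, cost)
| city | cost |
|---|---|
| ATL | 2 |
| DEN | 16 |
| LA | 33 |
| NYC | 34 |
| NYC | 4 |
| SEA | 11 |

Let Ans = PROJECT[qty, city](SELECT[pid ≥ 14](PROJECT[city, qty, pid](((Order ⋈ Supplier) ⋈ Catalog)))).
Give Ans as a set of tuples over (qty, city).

Natural join on city: {(1, LA, 4, green), (13, SEA, 20, white), (13, SEA, 8, blue), (28, NYC, 12, gold), (28, NYC, 34, blue), (33, SEA, 20, white), (33, SEA, 8, blue), (39, LA, 4, green), (39, MIA, 13, gold), (39, MIA, 15, blue), (39, NYC, 12, gold), (39, NYC, 34, blue), (5, NYC, 12, gold), (5, NYC, 34, blue), (6, NYC, 12, gold), (6, NYC, 34, blue)}
Natural join on city: {(1, LA, 4, green, 33), (13, SEA, 20, white, 11), (13, SEA, 8, blue, 11), (28, NYC, 12, gold, 34), (28, NYC, 12, gold, 4), (28, NYC, 34, blue, 34), (28, NYC, 34, blue, 4), (33, SEA, 20, white, 11), (33, SEA, 8, blue, 11), (39, LA, 4, green, 33), (39, NYC, 12, gold, 34), (39, NYC, 12, gold, 4), (39, NYC, 34, blue, 34), (39, NYC, 34, blue, 4), (5, NYC, 12, gold, 34), (5, NYC, 12, gold, 4), (5, NYC, 34, blue, 34), (5, NYC, 34, blue, 4), (6, NYC, 12, gold, 34), (6, NYC, 12, gold, 4), (6, NYC, 34, blue, 34), (6, NYC, 34, blue, 4)}
Projecting to city, qty, pid (8 duplicate(s) eliminated): {(LA, 1, 4), (LA, 39, 4), (NYC, 28, 12), (NYC, 28, 34), (NYC, 39, 12), (NYC, 39, 34), (NYC, 5, 12), (NYC, 5, 34), (NYC, 6, 12), (NYC, 6, 34), (SEA, 13, 20), (SEA, 13, 8), (SEA, 33, 20), (SEA, 33, 8)}
σ[pid ≥ 14]: keep tuples satisfying pid ≥ 14 → {(NYC, 28, 34), (NYC, 39, 34), (NYC, 5, 34), (NYC, 6, 34), (SEA, 13, 20), (SEA, 33, 20)}
Projecting to qty, city: {(13, SEA), (28, NYC), (33, SEA), (39, NYC), (5, NYC), (6, NYC)}

{(13, SEA), (28, NYC), (33, SEA), (39, NYC), (5, NYC), (6, NYC)}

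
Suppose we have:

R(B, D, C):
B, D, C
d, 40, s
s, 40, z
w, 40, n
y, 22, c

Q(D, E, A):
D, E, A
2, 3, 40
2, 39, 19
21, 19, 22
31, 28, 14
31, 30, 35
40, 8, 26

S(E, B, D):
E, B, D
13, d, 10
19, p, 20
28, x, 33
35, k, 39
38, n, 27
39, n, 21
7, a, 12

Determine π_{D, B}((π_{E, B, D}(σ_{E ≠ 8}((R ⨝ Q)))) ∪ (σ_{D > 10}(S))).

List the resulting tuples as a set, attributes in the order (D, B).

{(12, a), (20, p), (21, n), (27, n), (33, x), (39, k)}

Natural join on D: {(d, 40, s, 8, 26), (s, 40, z, 8, 26), (w, 40, n, 8, 26)}
Apply σ_{E ≠ 8}; surviving tuples: {}
Keep only column(s) E, B, D: {}
Apply σ_{D > 10}; surviving tuples: {(19, p, 20), (28, x, 33), (35, k, 39), (38, n, 27), (39, n, 21), (7, a, 12)}
Set union of the two operands is {(19, p, 20), (28, x, 33), (35, k, 39), (38, n, 27), (39, n, 21), (7, a, 12)}.
Keep only column(s) D, B: {(12, a), (20, p), (21, n), (27, n), (33, x), (39, k)}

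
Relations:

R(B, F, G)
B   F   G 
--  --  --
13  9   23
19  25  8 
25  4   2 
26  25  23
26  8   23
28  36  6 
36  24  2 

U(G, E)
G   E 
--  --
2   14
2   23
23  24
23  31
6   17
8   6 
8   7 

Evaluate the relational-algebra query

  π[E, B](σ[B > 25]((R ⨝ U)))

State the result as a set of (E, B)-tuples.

{(14, 36), (17, 28), (23, 36), (24, 26), (31, 26)}

R ⋈ U (natural join on G): {(13, 9, 23, 24), (13, 9, 23, 31), (19, 25, 8, 6), (19, 25, 8, 7), (25, 4, 2, 14), (25, 4, 2, 23), (26, 25, 23, 24), (26, 25, 23, 31), (26, 8, 23, 24), (26, 8, 23, 31), (28, 36, 6, 17), (36, 24, 2, 14), (36, 24, 2, 23)}
σ[B > 25]: keep tuples satisfying B > 25 → {(26, 25, 23, 24), (26, 25, 23, 31), (26, 8, 23, 24), (26, 8, 23, 31), (28, 36, 6, 17), (36, 24, 2, 14), (36, 24, 2, 23)}
Projecting to E, B (2 duplicate(s) eliminated): {(14, 36), (17, 28), (23, 36), (24, 26), (31, 26)}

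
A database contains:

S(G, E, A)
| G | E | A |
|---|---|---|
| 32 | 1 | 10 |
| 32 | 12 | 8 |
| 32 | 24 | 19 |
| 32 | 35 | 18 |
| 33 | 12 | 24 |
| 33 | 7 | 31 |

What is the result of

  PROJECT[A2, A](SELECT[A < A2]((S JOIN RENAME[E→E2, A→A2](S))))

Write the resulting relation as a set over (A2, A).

{(10, 8), (18, 10), (18, 8), (19, 10), (19, 18), (19, 8), (31, 24)}

ρ[E→E2, A→A2]: schema becomes (G, E2, A2); tuples unchanged.
Joining S and RENAME[E→E2, A→A2](S) on G yields {(32, 1, 10, 1, 10), (32, 1, 10, 12, 8), (32, 1, 10, 24, 19), (32, 1, 10, 35, 18), (32, 12, 8, 1, 10), (32, 12, 8, 12, 8), (32, 12, 8, 24, 19), (32, 12, 8, 35, 18), (32, 24, 19, 1, 10), (32, 24, 19, 12, 8), (32, 24, 19, 24, 19), (32, 24, 19, 35, 18), (32, 35, 18, 1, 10), (32, 35, 18, 12, 8), (32, 35, 18, 24, 19), (32, 35, 18, 35, 18), (33, 12, 24, 12, 24), (33, 12, 24, 7, 31), (33, 7, 31, 12, 24), (33, 7, 31, 7, 31)}.
Selection A < A2: {(32, 1, 10, 24, 19), (32, 1, 10, 35, 18), (32, 12, 8, 1, 10), (32, 12, 8, 24, 19), (32, 12, 8, 35, 18), (32, 35, 18, 24, 19), (33, 12, 24, 7, 31)}
Keep only column(s) A2, A: {(10, 8), (18, 10), (18, 8), (19, 10), (19, 18), (19, 8), (31, 24)}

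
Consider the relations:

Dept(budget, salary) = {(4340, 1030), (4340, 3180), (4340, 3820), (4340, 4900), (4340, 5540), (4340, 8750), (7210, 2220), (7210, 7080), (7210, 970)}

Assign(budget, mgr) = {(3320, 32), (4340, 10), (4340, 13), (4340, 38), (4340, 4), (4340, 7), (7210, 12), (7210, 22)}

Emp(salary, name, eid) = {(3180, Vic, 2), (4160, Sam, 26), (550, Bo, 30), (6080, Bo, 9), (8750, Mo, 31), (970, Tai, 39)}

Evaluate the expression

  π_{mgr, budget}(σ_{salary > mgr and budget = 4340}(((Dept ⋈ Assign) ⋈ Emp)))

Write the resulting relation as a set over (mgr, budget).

{(10, 4340), (13, 4340), (38, 4340), (4, 4340), (7, 4340)}

Natural join on budget: {(4340, 1030, 10), (4340, 1030, 13), (4340, 1030, 38), (4340, 1030, 4), (4340, 1030, 7), (4340, 3180, 10), (4340, 3180, 13), (4340, 3180, 38), (4340, 3180, 4), (4340, 3180, 7), (4340, 3820, 10), (4340, 3820, 13), (4340, 3820, 38), (4340, 3820, 4), (4340, 3820, 7), (4340, 4900, 10), (4340, 4900, 13), (4340, 4900, 38), (4340, 4900, 4), (4340, 4900, 7), (4340, 5540, 10), (4340, 5540, 13), (4340, 5540, 38), (4340, 5540, 4), (4340, 5540, 7), (4340, 8750, 10), (4340, 8750, 13), (4340, 8750, 38), (4340, 8750, 4), (4340, 8750, 7), (7210, 2220, 12), (7210, 2220, 22), (7210, 7080, 12), (7210, 7080, 22), (7210, 970, 12), (7210, 970, 22)}
Natural join on salary: {(4340, 3180, 10, Vic, 2), (4340, 3180, 13, Vic, 2), (4340, 3180, 38, Vic, 2), (4340, 3180, 4, Vic, 2), (4340, 3180, 7, Vic, 2), (4340, 8750, 10, Mo, 31), (4340, 8750, 13, Mo, 31), (4340, 8750, 38, Mo, 31), (4340, 8750, 4, Mo, 31), (4340, 8750, 7, Mo, 31), (7210, 970, 12, Tai, 39), (7210, 970, 22, Tai, 39)}
Apply σ_{salary > mgr and budget = 4340}; surviving tuples: {(4340, 3180, 10, Vic, 2), (4340, 3180, 13, Vic, 2), (4340, 3180, 38, Vic, 2), (4340, 3180, 4, Vic, 2), (4340, 3180, 7, Vic, 2), (4340, 8750, 10, Mo, 31), (4340, 8750, 13, Mo, 31), (4340, 8750, 38, Mo, 31), (4340, 8750, 4, Mo, 31), (4340, 8750, 7, Mo, 31)}
Keep only column(s) mgr, budget (5 duplicate(s) eliminated): {(10, 4340), (13, 4340), (38, 4340), (4, 4340), (7, 4340)}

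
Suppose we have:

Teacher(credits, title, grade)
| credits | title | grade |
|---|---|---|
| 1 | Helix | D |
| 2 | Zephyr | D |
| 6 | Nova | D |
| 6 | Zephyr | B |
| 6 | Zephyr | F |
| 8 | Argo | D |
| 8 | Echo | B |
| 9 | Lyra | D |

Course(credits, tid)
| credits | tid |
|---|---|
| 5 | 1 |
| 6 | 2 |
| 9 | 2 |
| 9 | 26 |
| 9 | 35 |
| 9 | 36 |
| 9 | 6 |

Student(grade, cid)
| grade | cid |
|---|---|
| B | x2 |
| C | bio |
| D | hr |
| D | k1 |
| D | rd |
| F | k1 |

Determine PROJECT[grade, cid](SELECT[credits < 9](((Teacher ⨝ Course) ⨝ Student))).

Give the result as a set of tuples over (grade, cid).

{(B, x2), (D, hr), (D, k1), (D, rd), (F, k1)}

Joining Teacher and Course on credits yields {(6, Nova, D, 2), (6, Zephyr, B, 2), (6, Zephyr, F, 2), (9, Lyra, D, 2), (9, Lyra, D, 26), (9, Lyra, D, 35), (9, Lyra, D, 36), (9, Lyra, D, 6)}.
Joining (Teacher ⨝ Course) and Student on grade yields {(6, Nova, D, 2, hr), (6, Nova, D, 2, k1), (6, Nova, D, 2, rd), (6, Zephyr, B, 2, x2), (6, Zephyr, F, 2, k1), (9, Lyra, D, 2, hr), (9, Lyra, D, 2, k1), (9, Lyra, D, 2, rd), (9, Lyra, D, 26, hr), (9, Lyra, D, 26, k1), (9, Lyra, D, 26, rd), (9, Lyra, D, 35, hr), (9, Lyra, D, 35, k1), (9, Lyra, D, 35, rd), (9, Lyra, D, 36, hr), (9, Lyra, D, 36, k1), (9, Lyra, D, 36, rd), (9, Lyra, D, 6, hr), (9, Lyra, D, 6, k1), (9, Lyra, D, 6, rd)}.
σ[credits < 9]: keep tuples satisfying credits < 9 → {(6, Nova, D, 2, hr), (6, Nova, D, 2, k1), (6, Nova, D, 2, rd), (6, Zephyr, B, 2, x2), (6, Zephyr, F, 2, k1)}
π[grade, cid]: project onto (grade, cid) → {(B, x2), (D, hr), (D, k1), (D, rd), (F, k1)}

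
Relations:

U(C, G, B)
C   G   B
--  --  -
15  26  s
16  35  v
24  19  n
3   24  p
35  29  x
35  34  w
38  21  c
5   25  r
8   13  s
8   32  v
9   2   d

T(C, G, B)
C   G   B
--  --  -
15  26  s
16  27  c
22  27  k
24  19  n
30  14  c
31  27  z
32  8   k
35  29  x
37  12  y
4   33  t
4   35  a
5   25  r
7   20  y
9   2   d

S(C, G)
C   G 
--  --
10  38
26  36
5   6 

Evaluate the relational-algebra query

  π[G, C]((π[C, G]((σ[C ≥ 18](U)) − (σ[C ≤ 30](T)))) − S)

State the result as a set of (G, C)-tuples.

Filtering on C ≥ 18 leaves {(24, 19, n), (35, 29, x), (35, 34, w), (38, 21, c)}.
Filtering on C ≤ 30 leaves {(15, 26, s), (16, 27, c), (22, 27, k), (24, 19, n), (30, 14, c), (4, 33, t), (4, 35, a), (5, 25, r), (7, 20, y), (9, 2, d)}.
Set difference of the two operands is {(35, 29, x), (35, 34, w), (38, 21, c)}.
Keep only column(s) C, G: {(35, 29), (35, 34), (38, 21)}
Set difference of the two operands is {(35, 29), (35, 34), (38, 21)}.
Keep only column(s) G, C: {(21, 38), (29, 35), (34, 35)}

{(21, 38), (29, 35), (34, 35)}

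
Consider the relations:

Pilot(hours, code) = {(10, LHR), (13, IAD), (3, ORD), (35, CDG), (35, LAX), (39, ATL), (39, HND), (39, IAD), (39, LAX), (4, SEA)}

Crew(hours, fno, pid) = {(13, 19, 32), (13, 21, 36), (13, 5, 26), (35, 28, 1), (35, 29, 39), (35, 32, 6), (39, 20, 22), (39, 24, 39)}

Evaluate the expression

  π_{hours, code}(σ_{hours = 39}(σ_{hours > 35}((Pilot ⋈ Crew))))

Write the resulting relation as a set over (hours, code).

{(39, ATL), (39, HND), (39, IAD), (39, LAX)}

Natural join on hours: {(13, IAD, 19, 32), (13, IAD, 21, 36), (13, IAD, 5, 26), (35, CDG, 28, 1), (35, CDG, 29, 39), (35, CDG, 32, 6), (35, LAX, 28, 1), (35, LAX, 29, 39), (35, LAX, 32, 6), (39, ATL, 20, 22), (39, ATL, 24, 39), (39, HND, 20, 22), (39, HND, 24, 39), (39, IAD, 20, 22), (39, IAD, 24, 39), (39, LAX, 20, 22), (39, LAX, 24, 39)}
Filtering on hours > 35 leaves {(39, ATL, 20, 22), (39, ATL, 24, 39), (39, HND, 20, 22), (39, HND, 24, 39), (39, IAD, 20, 22), (39, IAD, 24, 39), (39, LAX, 20, 22), (39, LAX, 24, 39)}.
Filtering on hours = 39 leaves {(39, ATL, 20, 22), (39, ATL, 24, 39), (39, HND, 20, 22), (39, HND, 24, 39), (39, IAD, 20, 22), (39, IAD, 24, 39), (39, LAX, 20, 22), (39, LAX, 24, 39)}.
π[hours, code]: project onto (hours, code) (4 duplicate(s) eliminated) → {(39, ATL), (39, HND), (39, IAD), (39, LAX)}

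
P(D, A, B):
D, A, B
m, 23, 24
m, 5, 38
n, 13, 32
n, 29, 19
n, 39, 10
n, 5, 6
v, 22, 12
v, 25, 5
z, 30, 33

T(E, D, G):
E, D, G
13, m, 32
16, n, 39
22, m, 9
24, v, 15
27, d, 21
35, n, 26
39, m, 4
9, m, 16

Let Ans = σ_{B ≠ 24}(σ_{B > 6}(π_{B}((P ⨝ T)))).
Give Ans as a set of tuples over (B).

Joining P and T on D yields {(m, 23, 24, 13, 32), (m, 23, 24, 22, 9), (m, 23, 24, 39, 4), (m, 23, 24, 9, 16), (m, 5, 38, 13, 32), (m, 5, 38, 22, 9), (m, 5, 38, 39, 4), (m, 5, 38, 9, 16), (n, 13, 32, 16, 39), (n, 13, 32, 35, 26), (n, 29, 19, 16, 39), (n, 29, 19, 35, 26), (n, 39, 10, 16, 39), (n, 39, 10, 35, 26), (n, 5, 6, 16, 39), (n, 5, 6, 35, 26), (v, 22, 12, 24, 15), (v, 25, 5, 24, 15)}.
π[B]: project onto (B) (10 duplicate(s) eliminated) → {10, 12, 19, 24, 32, 38, 5, 6}
Selection B > 6: {10, 12, 19, 24, 32, 38}
Selection B ≠ 24: {10, 12, 19, 32, 38}

{10, 12, 19, 32, 38}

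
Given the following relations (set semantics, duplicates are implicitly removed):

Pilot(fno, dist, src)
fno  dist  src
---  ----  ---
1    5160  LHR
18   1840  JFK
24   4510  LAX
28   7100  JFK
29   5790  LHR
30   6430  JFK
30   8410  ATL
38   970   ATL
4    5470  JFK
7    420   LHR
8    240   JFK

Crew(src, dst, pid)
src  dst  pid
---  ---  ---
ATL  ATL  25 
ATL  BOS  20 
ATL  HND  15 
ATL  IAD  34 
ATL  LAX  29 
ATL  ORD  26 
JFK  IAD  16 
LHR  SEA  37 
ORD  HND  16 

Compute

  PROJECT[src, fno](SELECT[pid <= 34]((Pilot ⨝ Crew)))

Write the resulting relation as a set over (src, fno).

{(ATL, 30), (ATL, 38), (JFK, 18), (JFK, 28), (JFK, 30), (JFK, 4), (JFK, 8)}

Natural join on src: {(1, 5160, LHR, SEA, 37), (18, 1840, JFK, IAD, 16), (28, 7100, JFK, IAD, 16), (29, 5790, LHR, SEA, 37), (30, 6430, JFK, IAD, 16), (30, 8410, ATL, ATL, 25), (30, 8410, ATL, BOS, 20), (30, 8410, ATL, HND, 15), (30, 8410, ATL, IAD, 34), (30, 8410, ATL, LAX, 29), (30, 8410, ATL, ORD, 26), (38, 970, ATL, ATL, 25), (38, 970, ATL, BOS, 20), (38, 970, ATL, HND, 15), (38, 970, ATL, IAD, 34), (38, 970, ATL, LAX, 29), (38, 970, ATL, ORD, 26), (4, 5470, JFK, IAD, 16), (7, 420, LHR, SEA, 37), (8, 240, JFK, IAD, 16)}
Filtering on pid <= 34 leaves {(18, 1840, JFK, IAD, 16), (28, 7100, JFK, IAD, 16), (30, 6430, JFK, IAD, 16), (30, 8410, ATL, ATL, 25), (30, 8410, ATL, BOS, 20), (30, 8410, ATL, HND, 15), (30, 8410, ATL, IAD, 34), (30, 8410, ATL, LAX, 29), (30, 8410, ATL, ORD, 26), (38, 970, ATL, ATL, 25), (38, 970, ATL, BOS, 20), (38, 970, ATL, HND, 15), (38, 970, ATL, IAD, 34), (38, 970, ATL, LAX, 29), (38, 970, ATL, ORD, 26), (4, 5470, JFK, IAD, 16), (8, 240, JFK, IAD, 16)}.
π[src, fno]: project onto (src, fno) (10 duplicate(s) eliminated) → {(ATL, 30), (ATL, 38), (JFK, 18), (JFK, 28), (JFK, 30), (JFK, 4), (JFK, 8)}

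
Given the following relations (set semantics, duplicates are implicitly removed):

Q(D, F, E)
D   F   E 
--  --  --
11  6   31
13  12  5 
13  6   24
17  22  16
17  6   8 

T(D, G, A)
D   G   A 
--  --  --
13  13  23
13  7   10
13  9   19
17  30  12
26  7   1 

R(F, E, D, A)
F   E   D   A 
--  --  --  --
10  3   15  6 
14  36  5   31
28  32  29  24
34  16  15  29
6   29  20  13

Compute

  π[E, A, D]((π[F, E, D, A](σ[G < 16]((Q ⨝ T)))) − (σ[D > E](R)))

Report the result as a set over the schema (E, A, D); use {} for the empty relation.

{(24, 10, 13), (24, 19, 13), (24, 23, 13), (5, 10, 13), (5, 19, 13), (5, 23, 13)}

Joining Q and T on D yields {(13, 12, 5, 13, 23), (13, 12, 5, 7, 10), (13, 12, 5, 9, 19), (13, 6, 24, 13, 23), (13, 6, 24, 7, 10), (13, 6, 24, 9, 19), (17, 22, 16, 30, 12), (17, 6, 8, 30, 12)}.
Selection G < 16: {(13, 12, 5, 13, 23), (13, 12, 5, 7, 10), (13, 12, 5, 9, 19), (13, 6, 24, 13, 23), (13, 6, 24, 7, 10), (13, 6, 24, 9, 19)}
π_{F, E, D, A} gives {(12, 5, 13, 10), (12, 5, 13, 19), (12, 5, 13, 23), (6, 24, 13, 10), (6, 24, 13, 19), (6, 24, 13, 23)}.
Selection D > E: {(10, 3, 15, 6)}
Set difference of the two operands is {(12, 5, 13, 10), (12, 5, 13, 19), (12, 5, 13, 23), (6, 24, 13, 10), (6, 24, 13, 19), (6, 24, 13, 23)}.
π_{E, A, D} gives {(24, 10, 13), (24, 19, 13), (24, 23, 13), (5, 10, 13), (5, 19, 13), (5, 23, 13)}.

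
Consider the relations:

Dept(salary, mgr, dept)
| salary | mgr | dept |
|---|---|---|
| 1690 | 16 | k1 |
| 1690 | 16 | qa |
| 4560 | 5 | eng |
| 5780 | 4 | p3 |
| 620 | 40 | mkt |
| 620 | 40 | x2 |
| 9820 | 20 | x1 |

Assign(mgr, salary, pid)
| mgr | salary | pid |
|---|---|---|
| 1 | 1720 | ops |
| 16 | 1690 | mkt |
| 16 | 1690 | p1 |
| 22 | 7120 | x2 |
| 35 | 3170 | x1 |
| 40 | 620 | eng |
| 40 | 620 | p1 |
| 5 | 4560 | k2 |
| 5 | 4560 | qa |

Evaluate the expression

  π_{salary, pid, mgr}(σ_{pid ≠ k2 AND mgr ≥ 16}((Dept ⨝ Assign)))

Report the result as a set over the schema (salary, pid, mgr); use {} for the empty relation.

Dept ⋈ Assign (natural join on salary, mgr): {(1690, 16, k1, mkt), (1690, 16, k1, p1), (1690, 16, qa, mkt), (1690, 16, qa, p1), (4560, 5, eng, k2), (4560, 5, eng, qa), (620, 40, mkt, eng), (620, 40, mkt, p1), (620, 40, x2, eng), (620, 40, x2, p1)}
Filtering on pid ≠ k2 AND mgr ≥ 16 leaves {(1690, 16, k1, mkt), (1690, 16, k1, p1), (1690, 16, qa, mkt), (1690, 16, qa, p1), (620, 40, mkt, eng), (620, 40, mkt, p1), (620, 40, x2, eng), (620, 40, x2, p1)}.
π_{salary, pid, mgr} gives {(1690, mkt, 16), (1690, p1, 16), (620, eng, 40), (620, p1, 40)} (4 duplicate(s) eliminated).

{(1690, mkt, 16), (1690, p1, 16), (620, eng, 40), (620, p1, 40)}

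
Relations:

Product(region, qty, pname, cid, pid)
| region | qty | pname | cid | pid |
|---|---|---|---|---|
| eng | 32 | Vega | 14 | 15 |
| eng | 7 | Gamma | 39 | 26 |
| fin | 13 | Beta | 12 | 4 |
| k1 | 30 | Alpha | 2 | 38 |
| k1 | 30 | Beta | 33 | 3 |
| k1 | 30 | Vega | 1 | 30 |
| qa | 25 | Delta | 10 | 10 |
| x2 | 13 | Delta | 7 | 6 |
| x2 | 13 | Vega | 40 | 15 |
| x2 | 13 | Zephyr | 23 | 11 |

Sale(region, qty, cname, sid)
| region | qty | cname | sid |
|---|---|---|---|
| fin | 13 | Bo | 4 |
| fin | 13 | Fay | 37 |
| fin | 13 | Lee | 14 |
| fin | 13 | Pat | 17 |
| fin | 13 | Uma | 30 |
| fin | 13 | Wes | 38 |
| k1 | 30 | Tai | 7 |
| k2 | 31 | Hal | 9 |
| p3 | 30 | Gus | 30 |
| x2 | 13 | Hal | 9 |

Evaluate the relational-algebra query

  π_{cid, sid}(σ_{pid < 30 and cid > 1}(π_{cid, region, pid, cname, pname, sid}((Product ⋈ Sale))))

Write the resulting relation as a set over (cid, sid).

{(12, 14), (12, 17), (12, 30), (12, 37), (12, 38), (12, 4), (23, 9), (33, 7), (40, 9), (7, 9)}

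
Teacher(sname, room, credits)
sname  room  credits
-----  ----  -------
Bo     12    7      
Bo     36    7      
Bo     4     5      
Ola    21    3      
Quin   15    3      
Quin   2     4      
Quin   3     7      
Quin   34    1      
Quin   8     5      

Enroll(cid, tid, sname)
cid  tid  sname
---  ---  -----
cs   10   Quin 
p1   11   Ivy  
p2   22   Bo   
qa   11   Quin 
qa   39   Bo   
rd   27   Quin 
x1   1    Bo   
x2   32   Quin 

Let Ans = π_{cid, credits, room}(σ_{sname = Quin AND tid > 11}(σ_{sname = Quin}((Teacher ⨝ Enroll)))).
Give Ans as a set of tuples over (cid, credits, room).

{(rd, 1, 34), (rd, 3, 15), (rd, 4, 2), (rd, 5, 8), (rd, 7, 3), (x2, 1, 34), (x2, 3, 15), (x2, 4, 2), (x2, 5, 8), (x2, 7, 3)}

Joining Teacher and Enroll on sname yields {(Bo, 12, 7, p2, 22), (Bo, 12, 7, qa, 39), (Bo, 12, 7, x1, 1), (Bo, 36, 7, p2, 22), (Bo, 36, 7, qa, 39), (Bo, 36, 7, x1, 1), (Bo, 4, 5, p2, 22), (Bo, 4, 5, qa, 39), (Bo, 4, 5, x1, 1), (Quin, 15, 3, cs, 10), (Quin, 15, 3, qa, 11), (Quin, 15, 3, rd, 27), (Quin, 15, 3, x2, 32), (Quin, 2, 4, cs, 10), (Quin, 2, 4, qa, 11), (Quin, 2, 4, rd, 27), (Quin, 2, 4, x2, 32), (Quin, 3, 7, cs, 10), (Quin, 3, 7, qa, 11), (Quin, 3, 7, rd, 27), (Quin, 3, 7, x2, 32), (Quin, 34, 1, cs, 10), (Quin, 34, 1, qa, 11), (Quin, 34, 1, rd, 27), (Quin, 34, 1, x2, 32), (Quin, 8, 5, cs, 10), (Quin, 8, 5, qa, 11), (Quin, 8, 5, rd, 27), (Quin, 8, 5, x2, 32)}.
Selection sname = Quin: {(Quin, 15, 3, cs, 10), (Quin, 15, 3, qa, 11), (Quin, 15, 3, rd, 27), (Quin, 15, 3, x2, 32), (Quin, 2, 4, cs, 10), (Quin, 2, 4, qa, 11), (Quin, 2, 4, rd, 27), (Quin, 2, 4, x2, 32), (Quin, 3, 7, cs, 10), (Quin, 3, 7, qa, 11), (Quin, 3, 7, rd, 27), (Quin, 3, 7, x2, 32), (Quin, 34, 1, cs, 10), (Quin, 34, 1, qa, 11), (Quin, 34, 1, rd, 27), (Quin, 34, 1, x2, 32), (Quin, 8, 5, cs, 10), (Quin, 8, 5, qa, 11), (Quin, 8, 5, rd, 27), (Quin, 8, 5, x2, 32)}
Selection sname = Quin AND tid > 11: {(Quin, 15, 3, rd, 27), (Quin, 15, 3, x2, 32), (Quin, 2, 4, rd, 27), (Quin, 2, 4, x2, 32), (Quin, 3, 7, rd, 27), (Quin, 3, 7, x2, 32), (Quin, 34, 1, rd, 27), (Quin, 34, 1, x2, 32), (Quin, 8, 5, rd, 27), (Quin, 8, 5, x2, 32)}
Keep only column(s) cid, credits, room: {(rd, 1, 34), (rd, 3, 15), (rd, 4, 2), (rd, 5, 8), (rd, 7, 3), (x2, 1, 34), (x2, 3, 15), (x2, 4, 2), (x2, 5, 8), (x2, 7, 3)}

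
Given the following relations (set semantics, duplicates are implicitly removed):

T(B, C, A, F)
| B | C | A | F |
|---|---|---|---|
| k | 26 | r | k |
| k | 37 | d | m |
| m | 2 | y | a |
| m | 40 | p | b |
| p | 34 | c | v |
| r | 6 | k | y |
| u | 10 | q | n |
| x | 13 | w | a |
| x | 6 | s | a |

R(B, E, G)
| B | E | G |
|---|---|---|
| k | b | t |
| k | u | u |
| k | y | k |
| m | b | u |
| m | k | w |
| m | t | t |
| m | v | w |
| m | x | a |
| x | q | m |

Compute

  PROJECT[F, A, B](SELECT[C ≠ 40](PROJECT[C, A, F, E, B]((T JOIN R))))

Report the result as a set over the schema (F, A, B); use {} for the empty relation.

{(a, s, x), (a, w, x), (a, y, m), (k, r, k), (m, d, k)}

T ⋈ R (natural join on B): {(k, 26, r, k, b, t), (k, 26, r, k, u, u), (k, 26, r, k, y, k), (k, 37, d, m, b, t), (k, 37, d, m, u, u), (k, 37, d, m, y, k), (m, 2, y, a, b, u), (m, 2, y, a, k, w), (m, 2, y, a, t, t), (m, 2, y, a, v, w), (m, 2, y, a, x, a), (m, 40, p, b, b, u), (m, 40, p, b, k, w), (m, 40, p, b, t, t), (m, 40, p, b, v, w), (m, 40, p, b, x, a), (x, 13, w, a, q, m), (x, 6, s, a, q, m)}
Projecting to C, A, F, E, B: {(13, w, a, q, x), (2, y, a, b, m), (2, y, a, k, m), (2, y, a, t, m), (2, y, a, v, m), (2, y, a, x, m), (26, r, k, b, k), (26, r, k, u, k), (26, r, k, y, k), (37, d, m, b, k), (37, d, m, u, k), (37, d, m, y, k), (40, p, b, b, m), (40, p, b, k, m), (40, p, b, t, m), (40, p, b, v, m), (40, p, b, x, m), (6, s, a, q, x)}
σ[C ≠ 40]: keep tuples satisfying C ≠ 40 → {(13, w, a, q, x), (2, y, a, b, m), (2, y, a, k, m), (2, y, a, t, m), (2, y, a, v, m), (2, y, a, x, m), (26, r, k, b, k), (26, r, k, u, k), (26, r, k, y, k), (37, d, m, b, k), (37, d, m, u, k), (37, d, m, y, k), (6, s, a, q, x)}
Projecting to F, A, B (8 duplicate(s) eliminated): {(a, s, x), (a, w, x), (a, y, m), (k, r, k), (m, d, k)}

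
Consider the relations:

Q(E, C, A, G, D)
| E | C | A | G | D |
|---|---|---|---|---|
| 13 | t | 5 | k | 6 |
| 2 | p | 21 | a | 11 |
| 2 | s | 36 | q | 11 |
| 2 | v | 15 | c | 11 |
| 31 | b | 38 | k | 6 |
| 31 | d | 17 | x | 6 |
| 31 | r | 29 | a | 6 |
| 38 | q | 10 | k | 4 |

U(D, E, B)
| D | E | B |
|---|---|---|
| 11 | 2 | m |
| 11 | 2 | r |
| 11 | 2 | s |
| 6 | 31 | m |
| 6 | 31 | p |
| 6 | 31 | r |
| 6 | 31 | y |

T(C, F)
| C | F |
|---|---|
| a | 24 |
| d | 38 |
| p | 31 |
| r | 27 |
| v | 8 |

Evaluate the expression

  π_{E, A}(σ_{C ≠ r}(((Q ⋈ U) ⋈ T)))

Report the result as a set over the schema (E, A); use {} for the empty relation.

{(2, 15), (2, 21), (31, 17)}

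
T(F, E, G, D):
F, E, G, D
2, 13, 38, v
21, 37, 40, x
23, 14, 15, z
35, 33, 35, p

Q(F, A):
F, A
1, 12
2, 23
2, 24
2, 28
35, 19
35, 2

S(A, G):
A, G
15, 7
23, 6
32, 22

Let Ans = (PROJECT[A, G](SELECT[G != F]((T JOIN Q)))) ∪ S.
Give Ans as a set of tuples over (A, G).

Natural join on F: {(2, 13, 38, v, 23), (2, 13, 38, v, 24), (2, 13, 38, v, 28), (35, 33, 35, p, 19), (35, 33, 35, p, 2)}
Filtering on G != F leaves {(2, 13, 38, v, 23), (2, 13, 38, v, 24), (2, 13, 38, v, 28)}.
Keep only column(s) A, G: {(23, 38), (24, 38), (28, 38)}
Union: {(23, 38), (24, 38), (28, 38)} with {(15, 7), (23, 6), (32, 22)} → {(15, 7), (23, 38), (23, 6), (24, 38), (28, 38), (32, 22)}

{(15, 7), (23, 38), (23, 6), (24, 38), (28, 38), (32, 22)}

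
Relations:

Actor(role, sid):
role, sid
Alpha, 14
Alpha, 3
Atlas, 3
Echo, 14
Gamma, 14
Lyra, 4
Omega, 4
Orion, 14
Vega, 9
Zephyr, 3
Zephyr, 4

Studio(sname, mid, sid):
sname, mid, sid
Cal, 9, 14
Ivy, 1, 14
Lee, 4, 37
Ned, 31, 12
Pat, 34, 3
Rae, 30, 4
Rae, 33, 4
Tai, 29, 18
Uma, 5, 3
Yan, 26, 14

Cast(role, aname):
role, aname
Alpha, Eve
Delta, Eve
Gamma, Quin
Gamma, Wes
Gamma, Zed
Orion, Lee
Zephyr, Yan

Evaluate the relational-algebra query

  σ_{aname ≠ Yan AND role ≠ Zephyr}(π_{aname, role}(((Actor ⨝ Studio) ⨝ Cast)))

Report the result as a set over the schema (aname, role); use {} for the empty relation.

Actor ⋈ Studio (natural join on sid): {(Alpha, 14, Cal, 9), (Alpha, 14, Ivy, 1), (Alpha, 14, Yan, 26), (Alpha, 3, Pat, 34), (Alpha, 3, Uma, 5), (Atlas, 3, Pat, 34), (Atlas, 3, Uma, 5), (Echo, 14, Cal, 9), (Echo, 14, Ivy, 1), (Echo, 14, Yan, 26), (Gamma, 14, Cal, 9), (Gamma, 14, Ivy, 1), (Gamma, 14, Yan, 26), (Lyra, 4, Rae, 30), (Lyra, 4, Rae, 33), (Omega, 4, Rae, 30), (Omega, 4, Rae, 33), (Orion, 14, Cal, 9), (Orion, 14, Ivy, 1), (Orion, 14, Yan, 26), (Zephyr, 3, Pat, 34), (Zephyr, 3, Uma, 5), (Zephyr, 4, Rae, 30), (Zephyr, 4, Rae, 33)}
(Actor ⨝ Studio) ⋈ Cast (natural join on role): {(Alpha, 14, Cal, 9, Eve), (Alpha, 14, Ivy, 1, Eve), (Alpha, 14, Yan, 26, Eve), (Alpha, 3, Pat, 34, Eve), (Alpha, 3, Uma, 5, Eve), (Gamma, 14, Cal, 9, Quin), (Gamma, 14, Cal, 9, Wes), (Gamma, 14, Cal, 9, Zed), (Gamma, 14, Ivy, 1, Quin), (Gamma, 14, Ivy, 1, Wes), (Gamma, 14, Ivy, 1, Zed), (Gamma, 14, Yan, 26, Quin), (Gamma, 14, Yan, 26, Wes), (Gamma, 14, Yan, 26, Zed), (Orion, 14, Cal, 9, Lee), (Orion, 14, Ivy, 1, Lee), (Orion, 14, Yan, 26, Lee), (Zephyr, 3, Pat, 34, Yan), (Zephyr, 3, Uma, 5, Yan), (Zephyr, 4, Rae, 30, Yan), (Zephyr, 4, Rae, 33, Yan)}
π[aname, role]: project onto (aname, role) (15 duplicate(s) eliminated) → {(Eve, Alpha), (Lee, Orion), (Quin, Gamma), (Wes, Gamma), (Yan, Zephyr), (Zed, Gamma)}
σ[aname ≠ Yan AND role ≠ Zephyr]: keep tuples satisfying aname ≠ Yan AND role ≠ Zephyr → {(Eve, Alpha), (Lee, Orion), (Quin, Gamma), (Wes, Gamma), (Zed, Gamma)}

{(Eve, Alpha), (Lee, Orion), (Quin, Gamma), (Wes, Gamma), (Zed, Gamma)}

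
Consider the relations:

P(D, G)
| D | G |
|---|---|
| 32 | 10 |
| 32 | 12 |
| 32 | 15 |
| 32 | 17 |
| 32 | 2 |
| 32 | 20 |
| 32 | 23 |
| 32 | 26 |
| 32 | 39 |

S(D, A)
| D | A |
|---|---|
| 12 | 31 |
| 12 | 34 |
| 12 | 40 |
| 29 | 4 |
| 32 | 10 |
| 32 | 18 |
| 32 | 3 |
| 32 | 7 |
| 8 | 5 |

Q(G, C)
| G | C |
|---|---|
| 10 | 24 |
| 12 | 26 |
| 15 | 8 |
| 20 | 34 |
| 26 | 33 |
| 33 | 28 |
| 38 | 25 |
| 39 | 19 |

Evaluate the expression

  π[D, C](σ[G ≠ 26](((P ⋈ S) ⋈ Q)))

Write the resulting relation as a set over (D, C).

{(32, 19), (32, 24), (32, 26), (32, 34), (32, 8)}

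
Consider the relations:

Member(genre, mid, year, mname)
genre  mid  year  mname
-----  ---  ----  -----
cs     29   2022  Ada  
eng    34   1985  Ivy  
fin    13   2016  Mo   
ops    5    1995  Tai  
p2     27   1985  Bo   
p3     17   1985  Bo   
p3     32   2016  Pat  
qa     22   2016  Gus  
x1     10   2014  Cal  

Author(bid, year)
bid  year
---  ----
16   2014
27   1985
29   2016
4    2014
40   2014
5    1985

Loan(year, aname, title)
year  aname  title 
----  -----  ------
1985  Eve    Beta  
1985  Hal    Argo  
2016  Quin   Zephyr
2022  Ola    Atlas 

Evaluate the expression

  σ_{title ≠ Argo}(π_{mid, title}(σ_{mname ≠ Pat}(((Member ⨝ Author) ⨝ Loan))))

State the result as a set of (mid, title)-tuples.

Joining Member and Author on year yields {(eng, 34, 1985, Ivy, 27), (eng, 34, 1985, Ivy, 5), (fin, 13, 2016, Mo, 29), (p2, 27, 1985, Bo, 27), (p2, 27, 1985, Bo, 5), (p3, 17, 1985, Bo, 27), (p3, 17, 1985, Bo, 5), (p3, 32, 2016, Pat, 29), (qa, 22, 2016, Gus, 29), (x1, 10, 2014, Cal, 16), (x1, 10, 2014, Cal, 4), (x1, 10, 2014, Cal, 40)}.
Joining (Member ⨝ Author) and Loan on year yields {(eng, 34, 1985, Ivy, 27, Eve, Beta), (eng, 34, 1985, Ivy, 27, Hal, Argo), (eng, 34, 1985, Ivy, 5, Eve, Beta), (eng, 34, 1985, Ivy, 5, Hal, Argo), (fin, 13, 2016, Mo, 29, Quin, Zephyr), (p2, 27, 1985, Bo, 27, Eve, Beta), (p2, 27, 1985, Bo, 27, Hal, Argo), (p2, 27, 1985, Bo, 5, Eve, Beta), (p2, 27, 1985, Bo, 5, Hal, Argo), (p3, 17, 1985, Bo, 27, Eve, Beta), (p3, 17, 1985, Bo, 27, Hal, Argo), (p3, 17, 1985, Bo, 5, Eve, Beta), (p3, 17, 1985, Bo, 5, Hal, Argo), (p3, 32, 2016, Pat, 29, Quin, Zephyr), (qa, 22, 2016, Gus, 29, Quin, Zephyr)}.
Filtering on mname ≠ Pat leaves {(eng, 34, 1985, Ivy, 27, Eve, Beta), (eng, 34, 1985, Ivy, 27, Hal, Argo), (eng, 34, 1985, Ivy, 5, Eve, Beta), (eng, 34, 1985, Ivy, 5, Hal, Argo), (fin, 13, 2016, Mo, 29, Quin, Zephyr), (p2, 27, 1985, Bo, 27, Eve, Beta), (p2, 27, 1985, Bo, 27, Hal, Argo), (p2, 27, 1985, Bo, 5, Eve, Beta), (p2, 27, 1985, Bo, 5, Hal, Argo), (p3, 17, 1985, Bo, 27, Eve, Beta), (p3, 17, 1985, Bo, 27, Hal, Argo), (p3, 17, 1985, Bo, 5, Eve, Beta), (p3, 17, 1985, Bo, 5, Hal, Argo), (qa, 22, 2016, Gus, 29, Quin, Zephyr)}.
Keep only column(s) mid, title (6 duplicate(s) eliminated): {(13, Zephyr), (17, Argo), (17, Beta), (22, Zephyr), (27, Argo), (27, Beta), (34, Argo), (34, Beta)}
Filtering on title ≠ Argo leaves {(13, Zephyr), (17, Beta), (22, Zephyr), (27, Beta), (34, Beta)}.

{(13, Zephyr), (17, Beta), (22, Zephyr), (27, Beta), (34, Beta)}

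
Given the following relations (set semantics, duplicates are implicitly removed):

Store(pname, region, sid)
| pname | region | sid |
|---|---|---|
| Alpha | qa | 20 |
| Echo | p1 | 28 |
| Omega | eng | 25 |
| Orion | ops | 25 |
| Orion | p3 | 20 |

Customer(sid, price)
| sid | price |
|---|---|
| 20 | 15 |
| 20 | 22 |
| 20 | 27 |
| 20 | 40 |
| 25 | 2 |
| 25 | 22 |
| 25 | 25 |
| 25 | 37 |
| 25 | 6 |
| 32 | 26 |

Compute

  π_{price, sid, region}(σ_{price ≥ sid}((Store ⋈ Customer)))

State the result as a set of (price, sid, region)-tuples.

{(22, 20, p3), (22, 20, qa), (25, 25, eng), (25, 25, ops), (27, 20, p3), (27, 20, qa), (37, 25, eng), (37, 25, ops), (40, 20, p3), (40, 20, qa)}

Joining Store and Customer on sid yields {(Alpha, qa, 20, 15), (Alpha, qa, 20, 22), (Alpha, qa, 20, 27), (Alpha, qa, 20, 40), (Omega, eng, 25, 2), (Omega, eng, 25, 22), (Omega, eng, 25, 25), (Omega, eng, 25, 37), (Omega, eng, 25, 6), (Orion, ops, 25, 2), (Orion, ops, 25, 22), (Orion, ops, 25, 25), (Orion, ops, 25, 37), (Orion, ops, 25, 6), (Orion, p3, 20, 15), (Orion, p3, 20, 22), (Orion, p3, 20, 27), (Orion, p3, 20, 40)}.
σ[price ≥ sid]: keep tuples satisfying price ≥ sid → {(Alpha, qa, 20, 22), (Alpha, qa, 20, 27), (Alpha, qa, 20, 40), (Omega, eng, 25, 25), (Omega, eng, 25, 37), (Orion, ops, 25, 25), (Orion, ops, 25, 37), (Orion, p3, 20, 22), (Orion, p3, 20, 27), (Orion, p3, 20, 40)}
π_{price, sid, region} gives {(22, 20, p3), (22, 20, qa), (25, 25, eng), (25, 25, ops), (27, 20, p3), (27, 20, qa), (37, 25, eng), (37, 25, ops), (40, 20, p3), (40, 20, qa)}.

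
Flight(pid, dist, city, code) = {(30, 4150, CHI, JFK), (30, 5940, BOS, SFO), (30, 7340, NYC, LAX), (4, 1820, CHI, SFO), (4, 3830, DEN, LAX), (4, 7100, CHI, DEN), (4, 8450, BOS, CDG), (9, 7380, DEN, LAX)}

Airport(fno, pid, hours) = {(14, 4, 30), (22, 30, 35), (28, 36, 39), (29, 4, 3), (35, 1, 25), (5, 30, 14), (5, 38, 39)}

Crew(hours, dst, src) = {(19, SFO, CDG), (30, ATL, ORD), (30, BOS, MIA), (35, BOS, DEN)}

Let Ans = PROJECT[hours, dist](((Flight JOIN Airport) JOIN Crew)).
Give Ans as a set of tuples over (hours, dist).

Flight ⋈ Airport (natural join on pid): {(30, 4150, CHI, JFK, 22, 35), (30, 4150, CHI, JFK, 5, 14), (30, 5940, BOS, SFO, 22, 35), (30, 5940, BOS, SFO, 5, 14), (30, 7340, NYC, LAX, 22, 35), (30, 7340, NYC, LAX, 5, 14), (4, 1820, CHI, SFO, 14, 30), (4, 1820, CHI, SFO, 29, 3), (4, 3830, DEN, LAX, 14, 30), (4, 3830, DEN, LAX, 29, 3), (4, 7100, CHI, DEN, 14, 30), (4, 7100, CHI, DEN, 29, 3), (4, 8450, BOS, CDG, 14, 30), (4, 8450, BOS, CDG, 29, 3)}
(Flight JOIN Airport) ⋈ Crew (natural join on hours): {(30, 4150, CHI, JFK, 22, 35, BOS, DEN), (30, 5940, BOS, SFO, 22, 35, BOS, DEN), (30, 7340, NYC, LAX, 22, 35, BOS, DEN), (4, 1820, CHI, SFO, 14, 30, ATL, ORD), (4, 1820, CHI, SFO, 14, 30, BOS, MIA), (4, 3830, DEN, LAX, 14, 30, ATL, ORD), (4, 3830, DEN, LAX, 14, 30, BOS, MIA), (4, 7100, CHI, DEN, 14, 30, ATL, ORD), (4, 7100, CHI, DEN, 14, 30, BOS, MIA), (4, 8450, BOS, CDG, 14, 30, ATL, ORD), (4, 8450, BOS, CDG, 14, 30, BOS, MIA)}
π[hours, dist]: project onto (hours, dist) (4 duplicate(s) eliminated) → {(30, 1820), (30, 3830), (30, 7100), (30, 8450), (35, 4150), (35, 5940), (35, 7340)}

{(30, 1820), (30, 3830), (30, 7100), (30, 8450), (35, 4150), (35, 5940), (35, 7340)}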